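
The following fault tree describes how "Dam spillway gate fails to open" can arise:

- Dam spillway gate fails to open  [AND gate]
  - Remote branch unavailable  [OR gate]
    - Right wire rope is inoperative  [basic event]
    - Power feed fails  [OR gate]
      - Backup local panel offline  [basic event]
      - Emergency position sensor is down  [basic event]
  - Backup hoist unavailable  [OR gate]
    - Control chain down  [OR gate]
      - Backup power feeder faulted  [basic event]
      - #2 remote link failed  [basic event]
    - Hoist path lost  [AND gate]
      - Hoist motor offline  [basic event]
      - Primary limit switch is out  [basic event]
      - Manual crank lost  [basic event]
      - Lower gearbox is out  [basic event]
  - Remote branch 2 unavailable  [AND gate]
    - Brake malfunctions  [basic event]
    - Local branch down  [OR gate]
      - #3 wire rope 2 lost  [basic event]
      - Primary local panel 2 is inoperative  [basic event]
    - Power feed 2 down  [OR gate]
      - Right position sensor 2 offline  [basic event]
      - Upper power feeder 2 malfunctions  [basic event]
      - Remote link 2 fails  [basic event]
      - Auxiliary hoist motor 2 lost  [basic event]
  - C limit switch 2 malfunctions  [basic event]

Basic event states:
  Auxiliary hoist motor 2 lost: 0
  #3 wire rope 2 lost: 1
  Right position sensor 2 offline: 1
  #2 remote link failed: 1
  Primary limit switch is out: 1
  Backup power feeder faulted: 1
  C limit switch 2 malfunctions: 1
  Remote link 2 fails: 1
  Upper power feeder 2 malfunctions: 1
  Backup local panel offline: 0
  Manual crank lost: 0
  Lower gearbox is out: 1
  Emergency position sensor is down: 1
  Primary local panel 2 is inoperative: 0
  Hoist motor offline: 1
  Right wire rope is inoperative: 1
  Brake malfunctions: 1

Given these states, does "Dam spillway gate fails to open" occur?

Yes

Power feed fails [OR]: Backup local panel offline=not, Emergency position sensor is down=occurs → at least one input occurs → occurs.
Remote branch unavailable [OR]: Right wire rope is inoperative=occurs, Power feed fails=occurs → at least one input occurs → occurs.
Control chain down [OR]: Backup power feeder faulted=occurs, #2 remote link failed=occurs → at least one input occurs → occurs.
Hoist path lost [AND]: Hoist motor offline=occurs, Primary limit switch is out=occurs, Manual crank lost=not, Lower gearbox is out=occurs → not all inputs occur → does not occur.
Backup hoist unavailable [OR]: Control chain down=occurs, Hoist path lost=not → at least one input occurs → occurs.
Local branch down [OR]: #3 wire rope 2 lost=occurs, Primary local panel 2 is inoperative=not → at least one input occurs → occurs.
Power feed 2 down [OR]: Right position sensor 2 offline=occurs, Upper power feeder 2 malfunctions=occurs, Remote link 2 fails=occurs, Auxiliary hoist motor 2 lost=not → at least one input occurs → occurs.
Remote branch 2 unavailable [AND]: Brake malfunctions=occurs, Local branch down=occurs, Power feed 2 down=occurs → all inputs occur → occurs.
Dam spillway gate fails to open [AND]: Remote branch unavailable=occurs, Backup hoist unavailable=occurs, Remote branch 2 unavailable=occurs, C limit switch 2 malfunctions=occurs → all inputs occur → occurs.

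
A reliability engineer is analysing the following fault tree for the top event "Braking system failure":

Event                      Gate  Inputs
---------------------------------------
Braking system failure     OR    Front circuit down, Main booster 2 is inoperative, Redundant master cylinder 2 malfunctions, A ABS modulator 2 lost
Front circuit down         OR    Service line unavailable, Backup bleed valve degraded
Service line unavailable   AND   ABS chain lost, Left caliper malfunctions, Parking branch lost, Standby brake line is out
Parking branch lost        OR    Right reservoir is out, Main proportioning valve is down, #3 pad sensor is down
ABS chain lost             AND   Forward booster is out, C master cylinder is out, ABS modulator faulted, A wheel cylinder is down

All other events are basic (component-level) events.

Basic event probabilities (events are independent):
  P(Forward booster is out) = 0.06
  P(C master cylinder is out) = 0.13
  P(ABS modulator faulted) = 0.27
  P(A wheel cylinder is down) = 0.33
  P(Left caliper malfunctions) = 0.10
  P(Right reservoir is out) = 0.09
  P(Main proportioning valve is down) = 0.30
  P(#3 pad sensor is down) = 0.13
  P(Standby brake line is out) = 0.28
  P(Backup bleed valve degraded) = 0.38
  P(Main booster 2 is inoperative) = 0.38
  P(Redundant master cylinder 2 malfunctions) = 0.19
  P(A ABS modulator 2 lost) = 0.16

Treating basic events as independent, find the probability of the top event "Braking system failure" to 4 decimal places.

P(ABS chain lost) [AND] = 0.06 × 0.13 × 0.27 × 0.33 = 0.000695
P(Parking branch lost) [OR] = 1 − (1−0.09) × (1−0.30) × (1−0.13) = 0.445810
P(Service line unavailable) [AND] = 0.000695 × 0.10 × 0.445810 × 0.28 = 0.000009
P(Front circuit down) [OR] = 1 − (1−0.000009) × (1−0.38) = 0.380006
P(Braking system failure) [OR] = 1 − (1−0.380006) × (1−0.38) × (1−0.19) × (1−0.16) = 0.738457
Rounded to 4 decimal places: P(Braking system failure) ≈ 0.7385.

0.7385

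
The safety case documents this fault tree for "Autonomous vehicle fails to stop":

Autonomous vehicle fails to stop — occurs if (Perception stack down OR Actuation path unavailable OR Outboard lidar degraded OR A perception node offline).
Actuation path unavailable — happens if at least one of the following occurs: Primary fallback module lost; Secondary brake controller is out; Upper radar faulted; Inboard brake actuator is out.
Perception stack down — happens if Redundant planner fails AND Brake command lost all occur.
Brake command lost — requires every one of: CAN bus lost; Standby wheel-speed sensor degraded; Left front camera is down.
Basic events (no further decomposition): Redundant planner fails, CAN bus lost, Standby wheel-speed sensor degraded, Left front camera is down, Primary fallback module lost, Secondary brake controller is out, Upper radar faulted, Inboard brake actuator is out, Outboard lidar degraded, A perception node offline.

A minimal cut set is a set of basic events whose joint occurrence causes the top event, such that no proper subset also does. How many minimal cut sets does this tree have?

7

Brake command lost [AND]: one cut set from each child combined → 1 × 1 × 1 = 1 cut set(s).
Perception stack down [AND]: one cut set from each child combined → 1 × 1 = 1 cut set(s).
Actuation path unavailable [OR]: union of children's cut sets → 4 cut set(s).
Autonomous vehicle fails to stop [OR]: union of children's cut sets → 7 cut set(s).
Minimal cut sets: {CAN bus lost, Left front camera is down, Redundant planner fails, Standby wheel-speed sensor degraded}; {Primary fallback module lost}; {Secondary brake controller is out}; {Upper radar faulted}; {Inboard brake actuator is out}; {Outboard lidar degraded}; {A perception node offline}.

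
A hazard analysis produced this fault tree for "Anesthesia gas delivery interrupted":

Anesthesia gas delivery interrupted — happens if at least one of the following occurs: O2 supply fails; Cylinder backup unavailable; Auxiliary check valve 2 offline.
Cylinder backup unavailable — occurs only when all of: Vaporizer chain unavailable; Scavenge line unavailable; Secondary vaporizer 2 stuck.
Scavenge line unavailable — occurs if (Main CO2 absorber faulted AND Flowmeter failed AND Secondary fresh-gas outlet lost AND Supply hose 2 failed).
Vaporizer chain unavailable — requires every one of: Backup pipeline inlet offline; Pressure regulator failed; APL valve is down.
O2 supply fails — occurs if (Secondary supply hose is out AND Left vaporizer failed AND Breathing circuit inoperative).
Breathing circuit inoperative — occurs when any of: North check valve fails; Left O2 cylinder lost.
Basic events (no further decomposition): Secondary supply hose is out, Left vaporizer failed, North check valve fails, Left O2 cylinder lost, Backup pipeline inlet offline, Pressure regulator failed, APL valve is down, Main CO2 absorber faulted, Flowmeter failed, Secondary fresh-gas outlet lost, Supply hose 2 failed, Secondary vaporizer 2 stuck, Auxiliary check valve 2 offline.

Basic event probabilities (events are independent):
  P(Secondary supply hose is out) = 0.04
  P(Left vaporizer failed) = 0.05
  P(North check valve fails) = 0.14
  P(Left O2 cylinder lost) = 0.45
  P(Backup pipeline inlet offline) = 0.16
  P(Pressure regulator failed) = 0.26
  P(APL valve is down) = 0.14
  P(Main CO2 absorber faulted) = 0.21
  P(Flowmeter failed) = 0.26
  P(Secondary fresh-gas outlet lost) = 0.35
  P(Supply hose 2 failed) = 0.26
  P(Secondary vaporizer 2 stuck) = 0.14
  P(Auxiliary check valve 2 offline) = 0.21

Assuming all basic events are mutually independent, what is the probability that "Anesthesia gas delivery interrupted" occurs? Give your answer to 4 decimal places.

0.2108

P(Breathing circuit inoperative) [OR] = 1 − (1−0.14) × (1−0.45) = 0.527000
P(O2 supply fails) [AND] = 0.04 × 0.05 × 0.527000 = 0.001054
P(Vaporizer chain unavailable) [AND] = 0.16 × 0.26 × 0.14 = 0.005824
P(Scavenge line unavailable) [AND] = 0.21 × 0.26 × 0.35 × 0.26 = 0.004969
P(Cylinder backup unavailable) [AND] = 0.005824 × 0.004969 × 0.14 = 0.000004
P(Anesthesia gas delivery interrupted) [OR] = 1 − (1−0.001054) × (1−0.000004) × (1−0.21) = 0.210836
Rounded to 4 decimal places: P(Anesthesia gas delivery interrupted) ≈ 0.2108.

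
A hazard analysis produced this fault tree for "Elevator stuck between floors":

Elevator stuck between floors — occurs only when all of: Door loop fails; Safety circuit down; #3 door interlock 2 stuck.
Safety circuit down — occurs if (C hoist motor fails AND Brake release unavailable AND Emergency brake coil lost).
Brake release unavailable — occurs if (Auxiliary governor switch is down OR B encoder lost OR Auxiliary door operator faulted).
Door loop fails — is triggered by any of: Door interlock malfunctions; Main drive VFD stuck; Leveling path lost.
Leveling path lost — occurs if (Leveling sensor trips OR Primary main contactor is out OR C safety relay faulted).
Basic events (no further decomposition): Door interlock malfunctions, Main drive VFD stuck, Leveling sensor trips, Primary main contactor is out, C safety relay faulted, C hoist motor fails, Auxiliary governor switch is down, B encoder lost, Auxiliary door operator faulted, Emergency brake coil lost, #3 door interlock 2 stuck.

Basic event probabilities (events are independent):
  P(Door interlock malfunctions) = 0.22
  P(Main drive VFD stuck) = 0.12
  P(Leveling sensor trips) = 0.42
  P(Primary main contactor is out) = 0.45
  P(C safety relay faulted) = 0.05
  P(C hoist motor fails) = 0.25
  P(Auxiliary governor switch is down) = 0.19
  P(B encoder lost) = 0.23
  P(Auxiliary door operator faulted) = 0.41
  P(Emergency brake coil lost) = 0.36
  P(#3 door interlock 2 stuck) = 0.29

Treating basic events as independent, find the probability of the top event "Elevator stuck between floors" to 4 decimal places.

P(Leveling path lost) [OR] = 1 − (1−0.42) × (1−0.45) × (1−0.05) = 0.696950
P(Door loop fails) [OR] = 1 − (1−0.22) × (1−0.12) × (1−0.696950) = 0.791986
P(Brake release unavailable) [OR] = 1 − (1−0.19) × (1−0.23) × (1−0.41) = 0.632017
P(Safety circuit down) [AND] = 0.25 × 0.632017 × 0.36 = 0.056882
P(Elevator stuck between floors) [AND] = 0.791986 × 0.056882 × 0.29 = 0.013064
Rounded to 4 decimal places: P(Elevator stuck between floors) ≈ 0.0131.

0.0131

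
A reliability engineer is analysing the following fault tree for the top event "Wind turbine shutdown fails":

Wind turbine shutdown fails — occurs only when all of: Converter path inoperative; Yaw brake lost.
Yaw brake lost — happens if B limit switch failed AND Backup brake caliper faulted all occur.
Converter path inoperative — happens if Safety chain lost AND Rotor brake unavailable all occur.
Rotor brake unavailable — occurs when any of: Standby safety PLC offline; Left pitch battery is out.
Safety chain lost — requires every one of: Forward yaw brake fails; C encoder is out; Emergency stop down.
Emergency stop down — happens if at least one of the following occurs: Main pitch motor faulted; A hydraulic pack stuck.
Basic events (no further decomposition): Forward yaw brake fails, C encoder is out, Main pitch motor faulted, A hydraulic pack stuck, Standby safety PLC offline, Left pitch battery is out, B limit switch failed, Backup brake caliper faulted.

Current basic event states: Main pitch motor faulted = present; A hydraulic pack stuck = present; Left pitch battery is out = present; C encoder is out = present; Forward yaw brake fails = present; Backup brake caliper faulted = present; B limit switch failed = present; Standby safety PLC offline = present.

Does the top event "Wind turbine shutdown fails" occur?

Emergency stop down [OR]: Main pitch motor faulted=occurs, A hydraulic pack stuck=occurs → at least one input occurs → occurs.
Safety chain lost [AND]: Forward yaw brake fails=occurs, C encoder is out=occurs, Emergency stop down=occurs → all inputs occur → occurs.
Rotor brake unavailable [OR]: Standby safety PLC offline=occurs, Left pitch battery is out=occurs → at least one input occurs → occurs.
Converter path inoperative [AND]: Safety chain lost=occurs, Rotor brake unavailable=occurs → all inputs occur → occurs.
Yaw brake lost [AND]: B limit switch failed=occurs, Backup brake caliper faulted=occurs → all inputs occur → occurs.
Wind turbine shutdown fails [AND]: Converter path inoperative=occurs, Yaw brake lost=occurs → all inputs occur → occurs.

Yes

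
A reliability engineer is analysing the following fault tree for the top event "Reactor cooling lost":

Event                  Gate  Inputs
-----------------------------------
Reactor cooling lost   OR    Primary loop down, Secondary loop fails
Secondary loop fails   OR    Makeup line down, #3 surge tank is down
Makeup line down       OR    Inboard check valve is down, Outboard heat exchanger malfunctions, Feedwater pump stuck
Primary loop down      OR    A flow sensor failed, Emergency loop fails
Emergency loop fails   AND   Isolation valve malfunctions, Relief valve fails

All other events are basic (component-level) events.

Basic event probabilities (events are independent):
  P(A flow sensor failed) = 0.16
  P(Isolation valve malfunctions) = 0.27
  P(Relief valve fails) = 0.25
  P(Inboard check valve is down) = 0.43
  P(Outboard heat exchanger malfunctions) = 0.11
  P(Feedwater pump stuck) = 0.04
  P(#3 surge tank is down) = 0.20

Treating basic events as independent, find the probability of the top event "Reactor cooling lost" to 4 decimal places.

P(Emergency loop fails) [AND] = 0.27 × 0.25 = 0.067500
P(Primary loop down) [OR] = 1 − (1−0.16) × (1−0.067500) = 0.216700
P(Makeup line down) [OR] = 1 − (1−0.43) × (1−0.11) × (1−0.04) = 0.512992
P(Secondary loop fails) [OR] = 1 − (1−0.512992) × (1−0.20) = 0.610394
P(Reactor cooling lost) [OR] = 1 − (1−0.216700) × (1−0.610394) = 0.694822
Rounded to 4 decimal places: P(Reactor cooling lost) ≈ 0.6948.

0.6948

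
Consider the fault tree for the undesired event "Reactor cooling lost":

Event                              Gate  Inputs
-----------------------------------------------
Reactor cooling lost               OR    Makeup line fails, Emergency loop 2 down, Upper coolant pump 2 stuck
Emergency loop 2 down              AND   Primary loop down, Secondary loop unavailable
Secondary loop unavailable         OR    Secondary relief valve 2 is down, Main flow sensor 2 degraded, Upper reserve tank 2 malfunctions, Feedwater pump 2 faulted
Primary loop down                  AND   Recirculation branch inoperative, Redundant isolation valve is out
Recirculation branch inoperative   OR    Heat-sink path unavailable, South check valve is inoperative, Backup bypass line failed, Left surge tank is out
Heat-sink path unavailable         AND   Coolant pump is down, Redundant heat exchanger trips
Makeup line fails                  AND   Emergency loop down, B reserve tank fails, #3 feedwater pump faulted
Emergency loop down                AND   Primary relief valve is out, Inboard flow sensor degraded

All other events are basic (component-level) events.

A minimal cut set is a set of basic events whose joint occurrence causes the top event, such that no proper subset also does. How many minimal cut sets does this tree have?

Emergency loop down [AND]: one cut set from each child combined → 1 × 1 = 1 cut set(s).
Makeup line fails [AND]: one cut set from each child combined → 1 × 1 × 1 = 1 cut set(s).
Heat-sink path unavailable [AND]: one cut set from each child combined → 1 × 1 = 1 cut set(s).
Recirculation branch inoperative [OR]: union of children's cut sets → 4 cut set(s).
Primary loop down [AND]: one cut set from each child combined → 4 × 1 = 4 cut set(s).
Secondary loop unavailable [OR]: union of children's cut sets → 4 cut set(s).
Emergency loop 2 down [AND]: one cut set from each child combined → 4 × 4 = 16 cut set(s).
Reactor cooling lost [OR]: union of children's cut sets → 18 cut set(s).

18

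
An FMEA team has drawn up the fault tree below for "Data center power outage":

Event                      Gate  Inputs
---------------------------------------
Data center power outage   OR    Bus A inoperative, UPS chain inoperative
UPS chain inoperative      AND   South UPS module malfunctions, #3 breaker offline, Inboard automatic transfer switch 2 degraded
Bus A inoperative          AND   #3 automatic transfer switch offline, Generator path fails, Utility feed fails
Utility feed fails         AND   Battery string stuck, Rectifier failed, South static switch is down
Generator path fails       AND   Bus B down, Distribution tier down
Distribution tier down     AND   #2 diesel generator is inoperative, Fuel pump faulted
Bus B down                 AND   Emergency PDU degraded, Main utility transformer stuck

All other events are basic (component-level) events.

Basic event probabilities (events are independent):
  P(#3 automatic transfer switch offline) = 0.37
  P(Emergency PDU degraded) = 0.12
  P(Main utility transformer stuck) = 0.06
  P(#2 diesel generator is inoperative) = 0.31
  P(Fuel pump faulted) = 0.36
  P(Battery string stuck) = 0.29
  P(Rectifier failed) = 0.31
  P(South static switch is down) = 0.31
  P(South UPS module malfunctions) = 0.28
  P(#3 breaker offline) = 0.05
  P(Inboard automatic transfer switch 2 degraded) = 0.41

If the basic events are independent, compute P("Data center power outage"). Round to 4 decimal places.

P(Bus B down) [AND] = 0.12 × 0.06 = 0.007200
P(Distribution tier down) [AND] = 0.31 × 0.36 = 0.111600
P(Generator path fails) [AND] = 0.007200 × 0.111600 = 0.000804
P(Utility feed fails) [AND] = 0.29 × 0.31 × 0.31 = 0.027869
P(Bus A inoperative) [AND] = 0.37 × 0.000804 × 0.027869 = 0.000008
P(UPS chain inoperative) [AND] = 0.28 × 0.05 × 0.41 = 0.005740
P(Data center power outage) [OR] = 1 − (1−0.000008) × (1−0.005740) = 0.005748
Rounded to 4 decimal places: P(Data center power outage) ≈ 0.0057.

0.0057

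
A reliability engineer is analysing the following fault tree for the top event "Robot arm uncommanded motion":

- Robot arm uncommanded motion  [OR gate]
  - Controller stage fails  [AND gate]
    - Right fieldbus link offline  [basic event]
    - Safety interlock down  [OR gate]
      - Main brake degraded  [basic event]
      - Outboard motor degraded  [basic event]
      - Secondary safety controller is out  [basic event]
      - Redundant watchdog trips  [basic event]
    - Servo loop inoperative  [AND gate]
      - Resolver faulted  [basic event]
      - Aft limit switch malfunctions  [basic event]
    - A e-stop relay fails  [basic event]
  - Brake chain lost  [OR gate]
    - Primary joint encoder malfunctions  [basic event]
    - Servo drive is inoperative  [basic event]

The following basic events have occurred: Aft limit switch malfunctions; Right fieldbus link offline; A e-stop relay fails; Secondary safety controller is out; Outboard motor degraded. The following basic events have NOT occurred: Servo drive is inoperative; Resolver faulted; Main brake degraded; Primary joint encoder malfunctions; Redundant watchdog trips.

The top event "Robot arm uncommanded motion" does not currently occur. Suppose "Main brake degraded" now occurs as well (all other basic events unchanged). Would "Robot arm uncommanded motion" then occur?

No

Counterfactual: set "Main brake degraded" to occurred.
Safety interlock down [OR]: Main brake degraded=occurs, Outboard motor degraded=occurs, Secondary safety controller is out=occurs, Redundant watchdog trips=not → at least one input occurs → occurs.
Servo loop inoperative [AND]: Resolver faulted=not, Aft limit switch malfunctions=occurs → not all inputs occur → does not occur.
Controller stage fails [AND]: Right fieldbus link offline=occurs, Safety interlock down=occurs, Servo loop inoperative=not, A e-stop relay fails=occurs → not all inputs occur → does not occur.
Brake chain lost [OR]: Primary joint encoder malfunctions=not, Servo drive is inoperative=not → no input occurs → does not occur.
Robot arm uncommanded motion [OR]: Controller stage fails=not, Brake chain lost=not → no input occurs → does not occur.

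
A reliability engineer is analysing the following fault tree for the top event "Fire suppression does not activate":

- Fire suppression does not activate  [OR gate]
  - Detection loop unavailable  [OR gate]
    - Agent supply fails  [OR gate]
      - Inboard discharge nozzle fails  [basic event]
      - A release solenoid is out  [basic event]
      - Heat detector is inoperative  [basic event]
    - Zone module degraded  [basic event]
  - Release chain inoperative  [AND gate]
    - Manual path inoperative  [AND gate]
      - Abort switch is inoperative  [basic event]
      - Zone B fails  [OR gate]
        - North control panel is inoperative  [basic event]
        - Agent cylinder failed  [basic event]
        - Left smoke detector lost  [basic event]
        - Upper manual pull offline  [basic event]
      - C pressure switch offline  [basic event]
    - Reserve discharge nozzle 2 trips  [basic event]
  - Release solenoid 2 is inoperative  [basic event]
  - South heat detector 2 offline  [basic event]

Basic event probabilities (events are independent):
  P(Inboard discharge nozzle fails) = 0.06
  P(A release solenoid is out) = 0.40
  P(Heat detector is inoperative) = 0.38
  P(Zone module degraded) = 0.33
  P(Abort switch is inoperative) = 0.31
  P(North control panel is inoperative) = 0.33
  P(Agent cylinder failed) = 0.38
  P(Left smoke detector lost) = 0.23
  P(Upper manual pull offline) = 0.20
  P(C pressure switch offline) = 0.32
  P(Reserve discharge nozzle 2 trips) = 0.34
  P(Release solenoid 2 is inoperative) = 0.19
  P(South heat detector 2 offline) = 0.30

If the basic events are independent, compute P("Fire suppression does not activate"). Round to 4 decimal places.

0.8705

P(Agent supply fails) [OR] = 1 − (1−0.06) × (1−0.40) × (1−0.38) = 0.650320
P(Detection loop unavailable) [OR] = 1 − (1−0.650320) × (1−0.33) = 0.765714
P(Zone B fails) [OR] = 1 − (1−0.33) × (1−0.38) × (1−0.23) × (1−0.20) = 0.744114
P(Manual path inoperative) [AND] = 0.31 × 0.744114 × 0.32 = 0.073816
P(Release chain inoperative) [AND] = 0.073816 × 0.34 = 0.025097
P(Fire suppression does not activate) [OR] = 1 − (1−0.765714) × (1−0.025097) × (1−0.19) × (1−0.30) = 0.870494
Rounded to 4 decimal places: P(Fire suppression does not activate) ≈ 0.8705.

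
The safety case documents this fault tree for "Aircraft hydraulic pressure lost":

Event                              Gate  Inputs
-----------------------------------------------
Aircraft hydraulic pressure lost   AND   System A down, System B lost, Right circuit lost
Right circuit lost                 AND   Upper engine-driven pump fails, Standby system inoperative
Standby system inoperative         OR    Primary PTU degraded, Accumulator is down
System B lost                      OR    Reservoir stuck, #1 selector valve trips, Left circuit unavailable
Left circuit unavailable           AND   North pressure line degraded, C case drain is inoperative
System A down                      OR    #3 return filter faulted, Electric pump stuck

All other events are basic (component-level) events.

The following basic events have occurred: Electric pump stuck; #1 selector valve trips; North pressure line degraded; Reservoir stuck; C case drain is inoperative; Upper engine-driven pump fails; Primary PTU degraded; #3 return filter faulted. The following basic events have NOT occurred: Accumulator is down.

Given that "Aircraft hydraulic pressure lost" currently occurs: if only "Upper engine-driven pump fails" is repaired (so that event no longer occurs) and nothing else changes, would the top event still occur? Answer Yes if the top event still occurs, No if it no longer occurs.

Counterfactual: set "Upper engine-driven pump fails" to not occurred.
System A down [OR]: #3 return filter faulted=occurs, Electric pump stuck=occurs → at least one input occurs → occurs.
Left circuit unavailable [AND]: North pressure line degraded=occurs, C case drain is inoperative=occurs → all inputs occur → occurs.
System B lost [OR]: Reservoir stuck=occurs, #1 selector valve trips=occurs, Left circuit unavailable=occurs → at least one input occurs → occurs.
Standby system inoperative [OR]: Primary PTU degraded=occurs, Accumulator is down=not → at least one input occurs → occurs.
Right circuit lost [AND]: Upper engine-driven pump fails=not, Standby system inoperative=occurs → not all inputs occur → does not occur.
Aircraft hydraulic pressure lost [AND]: System A down=occurs, System B lost=occurs, Right circuit lost=not → not all inputs occur → does not occur.

No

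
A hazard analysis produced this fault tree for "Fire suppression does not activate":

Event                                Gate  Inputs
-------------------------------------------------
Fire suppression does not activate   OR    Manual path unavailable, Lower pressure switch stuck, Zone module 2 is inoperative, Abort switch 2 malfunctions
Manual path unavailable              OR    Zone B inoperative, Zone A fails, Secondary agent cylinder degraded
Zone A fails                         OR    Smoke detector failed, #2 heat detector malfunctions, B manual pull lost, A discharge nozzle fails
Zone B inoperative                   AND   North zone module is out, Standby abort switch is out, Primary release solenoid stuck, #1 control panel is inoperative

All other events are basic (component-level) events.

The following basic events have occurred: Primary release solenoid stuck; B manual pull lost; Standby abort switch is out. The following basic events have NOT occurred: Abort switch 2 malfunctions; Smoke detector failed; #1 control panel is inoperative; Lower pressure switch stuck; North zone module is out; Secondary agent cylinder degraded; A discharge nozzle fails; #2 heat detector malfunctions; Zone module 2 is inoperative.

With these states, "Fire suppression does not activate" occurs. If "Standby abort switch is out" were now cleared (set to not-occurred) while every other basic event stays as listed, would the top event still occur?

Counterfactual: set "Standby abort switch is out" to not occurred.
Zone B inoperative [AND]: North zone module is out=not, Standby abort switch is out=not, Primary release solenoid stuck=occurs, #1 control panel is inoperative=not → not all inputs occur → does not occur.
Zone A fails [OR]: Smoke detector failed=not, #2 heat detector malfunctions=not, B manual pull lost=occurs, A discharge nozzle fails=not → at least one input occurs → occurs.
Manual path unavailable [OR]: Zone B inoperative=not, Zone A fails=occurs, Secondary agent cylinder degraded=not → at least one input occurs → occurs.
Fire suppression does not activate [OR]: Manual path unavailable=occurs, Lower pressure switch stuck=not, Zone module 2 is inoperative=not, Abort switch 2 malfunctions=not → at least one input occurs → occurs.

Yes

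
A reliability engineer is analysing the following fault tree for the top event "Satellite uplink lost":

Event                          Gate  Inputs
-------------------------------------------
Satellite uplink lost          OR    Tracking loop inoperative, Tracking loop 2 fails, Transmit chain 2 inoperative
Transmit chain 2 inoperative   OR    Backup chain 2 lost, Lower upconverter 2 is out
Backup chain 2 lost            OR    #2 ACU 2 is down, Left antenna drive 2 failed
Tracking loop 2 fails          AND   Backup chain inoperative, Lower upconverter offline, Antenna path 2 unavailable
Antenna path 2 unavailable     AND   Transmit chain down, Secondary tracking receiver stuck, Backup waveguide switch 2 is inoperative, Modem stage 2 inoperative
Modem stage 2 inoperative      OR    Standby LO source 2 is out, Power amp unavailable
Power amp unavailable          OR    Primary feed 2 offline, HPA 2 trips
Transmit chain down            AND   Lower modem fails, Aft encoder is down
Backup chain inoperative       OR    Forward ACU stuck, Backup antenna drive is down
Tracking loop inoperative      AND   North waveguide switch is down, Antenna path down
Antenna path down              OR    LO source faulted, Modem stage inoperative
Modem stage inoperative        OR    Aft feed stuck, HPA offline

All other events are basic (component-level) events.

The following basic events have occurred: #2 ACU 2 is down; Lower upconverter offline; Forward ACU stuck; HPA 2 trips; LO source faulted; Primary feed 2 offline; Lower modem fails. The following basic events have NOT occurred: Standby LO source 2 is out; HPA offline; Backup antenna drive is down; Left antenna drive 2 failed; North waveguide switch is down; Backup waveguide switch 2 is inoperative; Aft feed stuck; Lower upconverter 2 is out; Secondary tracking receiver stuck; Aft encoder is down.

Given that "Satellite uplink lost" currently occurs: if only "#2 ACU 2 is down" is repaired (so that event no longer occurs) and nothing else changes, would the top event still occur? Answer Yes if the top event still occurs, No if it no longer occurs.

No

Counterfactual: set "#2 ACU 2 is down" to not occurred.
Modem stage inoperative [OR]: Aft feed stuck=not, HPA offline=not → no input occurs → does not occur.
Antenna path down [OR]: LO source faulted=occurs, Modem stage inoperative=not → at least one input occurs → occurs.
Tracking loop inoperative [AND]: North waveguide switch is down=not, Antenna path down=occurs → not all inputs occur → does not occur.
Backup chain inoperative [OR]: Forward ACU stuck=occurs, Backup antenna drive is down=not → at least one input occurs → occurs.
Transmit chain down [AND]: Lower modem fails=occurs, Aft encoder is down=not → not all inputs occur → does not occur.
Power amp unavailable [OR]: Primary feed 2 offline=occurs, HPA 2 trips=occurs → at least one input occurs → occurs.
Modem stage 2 inoperative [OR]: Standby LO source 2 is out=not, Power amp unavailable=occurs → at least one input occurs → occurs.
Antenna path 2 unavailable [AND]: Transmit chain down=not, Secondary tracking receiver stuck=not, Backup waveguide switch 2 is inoperative=not, Modem stage 2 inoperative=occurs → not all inputs occur → does not occur.
Tracking loop 2 fails [AND]: Backup chain inoperative=occurs, Lower upconverter offline=occurs, Antenna path 2 unavailable=not → not all inputs occur → does not occur.
Backup chain 2 lost [OR]: #2 ACU 2 is down=not, Left antenna drive 2 failed=not → no input occurs → does not occur.
Transmit chain 2 inoperative [OR]: Backup chain 2 lost=not, Lower upconverter 2 is out=not → no input occurs → does not occur.
Satellite uplink lost [OR]: Tracking loop inoperative=not, Tracking loop 2 fails=not, Transmit chain 2 inoperative=not → no input occurs → does not occur.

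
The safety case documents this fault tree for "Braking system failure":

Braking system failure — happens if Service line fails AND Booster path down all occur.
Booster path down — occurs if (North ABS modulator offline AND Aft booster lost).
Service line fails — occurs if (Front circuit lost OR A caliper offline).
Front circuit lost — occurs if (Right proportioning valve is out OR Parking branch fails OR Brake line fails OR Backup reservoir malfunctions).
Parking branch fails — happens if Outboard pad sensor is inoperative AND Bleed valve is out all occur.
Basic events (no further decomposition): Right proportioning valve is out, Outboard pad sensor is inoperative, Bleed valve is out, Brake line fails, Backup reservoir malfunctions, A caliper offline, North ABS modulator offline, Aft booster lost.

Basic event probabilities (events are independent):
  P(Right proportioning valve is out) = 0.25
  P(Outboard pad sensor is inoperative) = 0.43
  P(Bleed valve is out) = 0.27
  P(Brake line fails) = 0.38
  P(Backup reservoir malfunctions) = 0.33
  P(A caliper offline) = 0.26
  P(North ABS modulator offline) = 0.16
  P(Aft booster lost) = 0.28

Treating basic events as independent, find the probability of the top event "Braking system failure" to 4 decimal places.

0.0357

P(Parking branch fails) [AND] = 0.43 × 0.27 = 0.116100
P(Front circuit lost) [OR] = 1 − (1−0.25) × (1−0.116100) × (1−0.38) × (1−0.33) = 0.724621
P(Service line fails) [OR] = 1 − (1−0.724621) × (1−0.26) = 0.796220
P(Booster path down) [AND] = 0.16 × 0.28 = 0.044800
P(Braking system failure) [AND] = 0.796220 × 0.044800 = 0.035671
Rounded to 4 decimal places: P(Braking system failure) ≈ 0.0357.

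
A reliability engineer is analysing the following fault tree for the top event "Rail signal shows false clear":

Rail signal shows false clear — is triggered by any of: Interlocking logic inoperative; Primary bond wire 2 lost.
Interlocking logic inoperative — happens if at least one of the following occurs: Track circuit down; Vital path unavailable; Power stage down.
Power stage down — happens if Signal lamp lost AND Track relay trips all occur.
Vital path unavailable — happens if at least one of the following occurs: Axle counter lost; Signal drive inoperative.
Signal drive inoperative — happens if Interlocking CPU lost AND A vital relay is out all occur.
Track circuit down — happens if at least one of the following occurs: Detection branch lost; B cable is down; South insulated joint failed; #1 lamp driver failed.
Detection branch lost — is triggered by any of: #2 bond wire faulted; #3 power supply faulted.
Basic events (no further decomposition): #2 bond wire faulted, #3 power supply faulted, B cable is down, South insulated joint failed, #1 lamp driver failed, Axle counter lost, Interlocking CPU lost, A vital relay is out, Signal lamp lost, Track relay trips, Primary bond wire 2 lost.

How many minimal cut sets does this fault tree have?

Detection branch lost [OR]: union of children's cut sets → 2 cut set(s).
Track circuit down [OR]: union of children's cut sets → 5 cut set(s).
Signal drive inoperative [AND]: one cut set from each child combined → 1 × 1 = 1 cut set(s).
Vital path unavailable [OR]: union of children's cut sets → 2 cut set(s).
Power stage down [AND]: one cut set from each child combined → 1 × 1 = 1 cut set(s).
Interlocking logic inoperative [OR]: union of children's cut sets → 8 cut set(s).
Rail signal shows false clear [OR]: union of children's cut sets → 9 cut set(s).
Minimal cut sets: {#2 bond wire faulted}; {#3 power supply faulted}; {B cable is down}; {South insulated joint failed}; {#1 lamp driver failed}; {Axle counter lost}; {A vital relay is out, Interlocking CPU lost}; {Signal lamp lost, Track relay trips}; {Primary bond wire 2 lost}.

9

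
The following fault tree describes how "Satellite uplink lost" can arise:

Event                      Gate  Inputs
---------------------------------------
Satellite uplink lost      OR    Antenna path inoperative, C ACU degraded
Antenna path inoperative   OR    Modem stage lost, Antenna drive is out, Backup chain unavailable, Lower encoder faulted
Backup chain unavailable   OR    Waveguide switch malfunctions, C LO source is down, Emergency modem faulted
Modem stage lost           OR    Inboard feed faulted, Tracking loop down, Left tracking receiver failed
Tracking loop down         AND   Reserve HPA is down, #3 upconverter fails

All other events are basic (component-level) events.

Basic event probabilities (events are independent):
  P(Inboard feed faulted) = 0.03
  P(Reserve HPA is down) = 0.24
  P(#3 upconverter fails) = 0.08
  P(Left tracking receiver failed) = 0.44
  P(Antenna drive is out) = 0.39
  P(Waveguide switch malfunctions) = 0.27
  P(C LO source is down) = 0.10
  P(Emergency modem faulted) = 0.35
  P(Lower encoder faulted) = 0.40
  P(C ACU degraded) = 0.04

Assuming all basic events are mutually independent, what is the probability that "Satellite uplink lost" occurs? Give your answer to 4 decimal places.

P(Tracking loop down) [AND] = 0.24 × 0.08 = 0.019200
P(Modem stage lost) [OR] = 1 − (1−0.03) × (1−0.019200) × (1−0.44) = 0.467229
P(Backup chain unavailable) [OR] = 1 − (1−0.27) × (1−0.10) × (1−0.35) = 0.572950
P(Antenna path inoperative) [OR] = 1 − (1−0.467229) × (1−0.39) × (1−0.572950) × (1−0.40) = 0.916728
P(Satellite uplink lost) [OR] = 1 − (1−0.916728) × (1−0.04) = 0.920059
Rounded to 4 decimal places: P(Satellite uplink lost) ≈ 0.9201.

0.9201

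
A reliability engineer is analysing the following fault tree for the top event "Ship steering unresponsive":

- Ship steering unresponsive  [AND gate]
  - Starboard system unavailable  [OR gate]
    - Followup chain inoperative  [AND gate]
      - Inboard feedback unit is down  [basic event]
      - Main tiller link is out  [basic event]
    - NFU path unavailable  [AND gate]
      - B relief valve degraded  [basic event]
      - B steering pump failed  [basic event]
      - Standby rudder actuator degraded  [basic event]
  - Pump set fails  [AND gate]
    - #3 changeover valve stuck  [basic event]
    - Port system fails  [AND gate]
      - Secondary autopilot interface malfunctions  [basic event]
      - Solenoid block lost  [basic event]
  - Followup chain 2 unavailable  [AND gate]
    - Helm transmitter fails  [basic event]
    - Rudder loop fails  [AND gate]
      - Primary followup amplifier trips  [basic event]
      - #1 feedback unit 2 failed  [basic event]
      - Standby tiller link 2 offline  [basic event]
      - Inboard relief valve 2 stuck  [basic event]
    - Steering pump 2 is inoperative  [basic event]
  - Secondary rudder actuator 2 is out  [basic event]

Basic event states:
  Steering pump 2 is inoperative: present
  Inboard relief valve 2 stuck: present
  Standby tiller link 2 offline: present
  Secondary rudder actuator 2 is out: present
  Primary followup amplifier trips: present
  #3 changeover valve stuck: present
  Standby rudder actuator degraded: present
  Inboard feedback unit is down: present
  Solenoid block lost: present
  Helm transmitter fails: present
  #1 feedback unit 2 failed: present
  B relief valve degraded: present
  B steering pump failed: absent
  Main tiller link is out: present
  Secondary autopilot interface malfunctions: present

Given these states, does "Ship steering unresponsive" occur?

Followup chain inoperative [AND]: Inboard feedback unit is down=occurs, Main tiller link is out=occurs → all inputs occur → occurs.
NFU path unavailable [AND]: B relief valve degraded=occurs, B steering pump failed=not, Standby rudder actuator degraded=occurs → not all inputs occur → does not occur.
Starboard system unavailable [OR]: Followup chain inoperative=occurs, NFU path unavailable=not → at least one input occurs → occurs.
Port system fails [AND]: Secondary autopilot interface malfunctions=occurs, Solenoid block lost=occurs → all inputs occur → occurs.
Pump set fails [AND]: #3 changeover valve stuck=occurs, Port system fails=occurs → all inputs occur → occurs.
Rudder loop fails [AND]: Primary followup amplifier trips=occurs, #1 feedback unit 2 failed=occurs, Standby tiller link 2 offline=occurs, Inboard relief valve 2 stuck=occurs → all inputs occur → occurs.
Followup chain 2 unavailable [AND]: Helm transmitter fails=occurs, Rudder loop fails=occurs, Steering pump 2 is inoperative=occurs → all inputs occur → occurs.
Ship steering unresponsive [AND]: Starboard system unavailable=occurs, Pump set fails=occurs, Followup chain 2 unavailable=occurs, Secondary rudder actuator 2 is out=occurs → all inputs occur → occurs.

Yes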